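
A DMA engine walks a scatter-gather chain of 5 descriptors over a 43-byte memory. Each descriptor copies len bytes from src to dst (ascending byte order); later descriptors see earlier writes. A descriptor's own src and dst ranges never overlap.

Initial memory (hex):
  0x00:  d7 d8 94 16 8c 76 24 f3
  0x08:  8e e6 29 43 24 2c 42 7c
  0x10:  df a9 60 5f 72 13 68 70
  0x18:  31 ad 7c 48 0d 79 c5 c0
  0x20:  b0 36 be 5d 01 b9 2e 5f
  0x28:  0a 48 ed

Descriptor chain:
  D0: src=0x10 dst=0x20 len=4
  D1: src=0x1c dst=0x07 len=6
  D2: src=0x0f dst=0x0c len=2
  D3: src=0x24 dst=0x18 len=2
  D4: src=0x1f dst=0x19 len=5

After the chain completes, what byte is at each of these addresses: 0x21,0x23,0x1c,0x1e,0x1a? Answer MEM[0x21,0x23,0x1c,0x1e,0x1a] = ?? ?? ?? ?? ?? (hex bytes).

MEM[0x21,0x23,0x1c,0x1e,0x1a] = a9 5f 60 c5 df

  after D0: wrote 4B at 0x20 = dfa9605f
  after D1: wrote 6B at 0x07 = 0d79c5c0dfa9
  after D2: wrote 2B at 0x0c = 7cdf
  after D3: wrote 2B at 0x18 = 01b9
  after D4: wrote 5B at 0x19 = c0dfa9605f
query mem[0x21]=0xa9, mem[0x23]=0x5f, mem[0x1c]=0x60, mem[0x1e]=0xc5, mem[0x1a]=0xdf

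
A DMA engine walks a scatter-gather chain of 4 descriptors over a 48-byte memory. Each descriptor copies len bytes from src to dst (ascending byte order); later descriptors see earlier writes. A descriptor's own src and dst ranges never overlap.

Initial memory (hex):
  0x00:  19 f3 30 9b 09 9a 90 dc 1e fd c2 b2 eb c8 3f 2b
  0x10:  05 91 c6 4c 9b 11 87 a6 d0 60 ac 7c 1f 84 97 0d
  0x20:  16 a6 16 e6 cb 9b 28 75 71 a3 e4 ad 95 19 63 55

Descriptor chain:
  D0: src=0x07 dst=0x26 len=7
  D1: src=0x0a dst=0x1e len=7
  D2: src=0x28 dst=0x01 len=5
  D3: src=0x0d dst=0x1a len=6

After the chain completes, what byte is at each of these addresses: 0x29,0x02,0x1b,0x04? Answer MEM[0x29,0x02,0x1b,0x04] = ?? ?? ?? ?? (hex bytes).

MEM[0x29,0x02,0x1b,0x04] = c2 c2 3f eb

  after D0: wrote 7B at 0x26 = dc1efdc2b2ebc8
  after D1: wrote 7B at 0x1e = c2b2ebc83f2b05
  after D2: wrote 5B at 0x01 = fdc2b2ebc8
  after D3: wrote 6B at 0x1a = c83f2b0591c6
query mem[0x29]=0xc2, mem[0x02]=0xc2, mem[0x1b]=0x3f, mem[0x04]=0xeb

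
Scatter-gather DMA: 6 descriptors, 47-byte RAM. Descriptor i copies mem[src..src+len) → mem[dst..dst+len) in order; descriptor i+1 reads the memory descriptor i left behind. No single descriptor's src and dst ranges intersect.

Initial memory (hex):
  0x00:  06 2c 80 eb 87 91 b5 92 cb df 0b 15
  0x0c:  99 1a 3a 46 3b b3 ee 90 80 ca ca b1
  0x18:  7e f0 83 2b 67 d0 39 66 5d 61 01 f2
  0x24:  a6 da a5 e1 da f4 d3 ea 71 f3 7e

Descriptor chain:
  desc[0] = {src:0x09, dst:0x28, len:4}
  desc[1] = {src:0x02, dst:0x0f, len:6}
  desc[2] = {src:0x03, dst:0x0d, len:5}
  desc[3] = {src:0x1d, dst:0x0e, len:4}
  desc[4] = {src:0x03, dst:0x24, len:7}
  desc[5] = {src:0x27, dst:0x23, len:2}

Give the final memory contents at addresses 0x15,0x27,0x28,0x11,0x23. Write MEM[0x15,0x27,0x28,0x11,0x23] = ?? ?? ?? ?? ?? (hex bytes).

MEM[0x15,0x27,0x28,0x11,0x23] = ca b5 92 5d b5

[0] 0x09->0x28 len=4 : df 0b 15 99
[1] 0x02->0x0f len=6 : 80 eb 87 91 b5 92
[2] 0x03->0x0d len=5 : eb 87 91 b5 92
[3] 0x1d->0x0e len=4 : d0 39 66 5d
[4] 0x03->0x24 len=7 : eb 87 91 b5 92 cb df
[5] 0x27->0x23 len=2 : b5 92
query mem[0x15]=0xca, mem[0x27]=0xb5, mem[0x28]=0x92, mem[0x11]=0x5d, mem[0x23]=0xb5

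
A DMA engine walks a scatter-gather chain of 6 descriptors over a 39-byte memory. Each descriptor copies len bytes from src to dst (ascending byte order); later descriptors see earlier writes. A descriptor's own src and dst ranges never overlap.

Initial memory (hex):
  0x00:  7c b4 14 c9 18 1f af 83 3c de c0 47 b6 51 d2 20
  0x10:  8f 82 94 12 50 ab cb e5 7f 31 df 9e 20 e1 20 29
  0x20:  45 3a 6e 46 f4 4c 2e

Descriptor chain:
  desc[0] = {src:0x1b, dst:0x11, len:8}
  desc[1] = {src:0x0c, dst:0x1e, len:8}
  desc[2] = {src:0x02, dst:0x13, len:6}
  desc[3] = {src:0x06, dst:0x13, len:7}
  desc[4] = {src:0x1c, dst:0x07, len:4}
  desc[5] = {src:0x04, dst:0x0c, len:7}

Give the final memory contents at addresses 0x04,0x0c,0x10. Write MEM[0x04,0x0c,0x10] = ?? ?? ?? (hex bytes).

MEM[0x04,0x0c,0x10] = 18 18 e1

#0 dst[0x11+8] := {0x9e,0x20,0xe1,0x20,0x29,0x45,0x3a,0x6e}
#1 dst[0x1e+8] := {0xb6,0x51,0xd2,0x20,0x8f,0x9e,0x20,0xe1}
#2 dst[0x13+6] := {0x14,0xc9,0x18,0x1f,0xaf,0x83}
#3 dst[0x13+7] := {0xaf,0x83,0x3c,0xde,0xc0,0x47,0xb6}
#4 dst[0x07+4] := {0x20,0xe1,0xb6,0x51}
#5 dst[0x0c+7] := {0x18,0x1f,0xaf,0x20,0xe1,0xb6,0x51}
query mem[0x04]=0x18, mem[0x0c]=0x18, mem[0x10]=0xe1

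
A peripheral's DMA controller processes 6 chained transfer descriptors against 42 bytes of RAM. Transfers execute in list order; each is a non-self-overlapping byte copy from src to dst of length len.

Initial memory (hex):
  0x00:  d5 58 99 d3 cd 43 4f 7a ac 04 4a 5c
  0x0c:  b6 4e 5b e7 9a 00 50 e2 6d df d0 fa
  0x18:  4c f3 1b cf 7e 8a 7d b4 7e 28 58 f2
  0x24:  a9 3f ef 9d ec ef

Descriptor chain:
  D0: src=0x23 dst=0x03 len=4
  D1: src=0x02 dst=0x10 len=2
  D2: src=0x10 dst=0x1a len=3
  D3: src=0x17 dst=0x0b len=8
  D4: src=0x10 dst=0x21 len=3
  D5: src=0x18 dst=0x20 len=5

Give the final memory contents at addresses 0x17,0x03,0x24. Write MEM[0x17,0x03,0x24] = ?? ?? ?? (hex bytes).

D0: mem[0x03..0x06] <- [f2 a9 3f ef]
D1: mem[0x10..0x11] <- [99 f2]
D2: mem[0x1a..0x1c] <- [99 f2 50]
D3: mem[0x0b..0x12] <- [fa 4c f3 99 f2 50 8a 7d]
D4: mem[0x21..0x23] <- [50 8a 7d]
D5: mem[0x20..0x24] <- [4c f3 99 f2 50]
query mem[0x17]=0xfa, mem[0x03]=0xf2, mem[0x24]=0x50

MEM[0x17,0x03,0x24] = fa f2 50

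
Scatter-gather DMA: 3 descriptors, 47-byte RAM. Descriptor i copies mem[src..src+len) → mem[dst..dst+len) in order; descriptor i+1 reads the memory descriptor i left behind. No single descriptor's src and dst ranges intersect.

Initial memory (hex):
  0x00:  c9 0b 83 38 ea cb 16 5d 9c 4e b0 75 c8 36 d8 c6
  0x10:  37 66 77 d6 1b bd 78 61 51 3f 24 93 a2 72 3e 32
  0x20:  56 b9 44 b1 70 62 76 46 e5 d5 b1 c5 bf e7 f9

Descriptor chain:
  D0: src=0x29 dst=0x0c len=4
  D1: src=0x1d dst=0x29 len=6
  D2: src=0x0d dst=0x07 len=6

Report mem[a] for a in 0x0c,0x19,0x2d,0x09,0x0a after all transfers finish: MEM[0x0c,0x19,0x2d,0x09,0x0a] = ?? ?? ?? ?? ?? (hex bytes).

MEM[0x0c,0x19,0x2d,0x09,0x0a] = 77 3f b9 bf 37

[0] 0x29->0x0c len=4 : d5 b1 c5 bf
[1] 0x1d->0x29 len=6 : 72 3e 32 56 b9 44
[2] 0x0d->0x07 len=6 : b1 c5 bf 37 66 77
query mem[0x0c]=0x77, mem[0x19]=0x3f, mem[0x2d]=0xb9, mem[0x09]=0xbf, mem[0x0a]=0x37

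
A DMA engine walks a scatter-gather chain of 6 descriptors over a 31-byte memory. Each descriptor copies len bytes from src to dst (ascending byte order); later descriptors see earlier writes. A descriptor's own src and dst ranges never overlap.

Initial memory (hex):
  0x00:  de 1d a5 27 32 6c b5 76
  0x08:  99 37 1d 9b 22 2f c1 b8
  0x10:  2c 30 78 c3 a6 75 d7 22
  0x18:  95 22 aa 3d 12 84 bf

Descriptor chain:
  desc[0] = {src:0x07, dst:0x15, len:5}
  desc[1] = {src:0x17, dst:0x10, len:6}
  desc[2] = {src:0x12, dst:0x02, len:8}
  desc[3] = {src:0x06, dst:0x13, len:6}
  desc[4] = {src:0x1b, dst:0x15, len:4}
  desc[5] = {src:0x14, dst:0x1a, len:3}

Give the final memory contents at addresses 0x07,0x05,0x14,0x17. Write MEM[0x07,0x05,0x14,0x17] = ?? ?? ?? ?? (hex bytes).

MEM[0x07,0x05,0x14,0x17] = 37 12 37 84

[0] 0x07->0x15 len=5 : 76 99 37 1d 9b
[1] 0x17->0x10 len=6 : 37 1d 9b aa 3d 12
[2] 0x12->0x02 len=8 : 9b aa 3d 12 99 37 1d 9b
[3] 0x06->0x13 len=6 : 99 37 1d 9b 1d 9b
[4] 0x1b->0x15 len=4 : 3d 12 84 bf
[5] 0x14->0x1a len=3 : 37 3d 12
query mem[0x07]=0x37, mem[0x05]=0x12, mem[0x14]=0x37, mem[0x17]=0x84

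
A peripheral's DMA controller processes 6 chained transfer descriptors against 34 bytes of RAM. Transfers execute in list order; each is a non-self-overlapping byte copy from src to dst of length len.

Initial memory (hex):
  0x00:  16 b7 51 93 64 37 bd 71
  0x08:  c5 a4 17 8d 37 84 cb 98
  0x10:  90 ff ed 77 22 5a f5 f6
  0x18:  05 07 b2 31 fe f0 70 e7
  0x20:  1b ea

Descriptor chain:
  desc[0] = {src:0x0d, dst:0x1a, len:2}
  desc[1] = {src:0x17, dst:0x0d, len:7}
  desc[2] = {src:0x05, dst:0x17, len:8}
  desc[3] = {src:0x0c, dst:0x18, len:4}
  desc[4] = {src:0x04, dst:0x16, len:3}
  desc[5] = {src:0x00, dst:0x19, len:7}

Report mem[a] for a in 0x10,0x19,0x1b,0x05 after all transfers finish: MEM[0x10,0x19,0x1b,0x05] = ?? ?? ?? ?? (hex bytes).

[0] 0x0d->0x1a len=2 : 84 cb
[1] 0x17->0x0d len=7 : f6 05 07 84 cb fe f0
[2] 0x05->0x17 len=8 : 37 bd 71 c5 a4 17 8d 37
[3] 0x0c->0x18 len=4 : 37 f6 05 07
[4] 0x04->0x16 len=3 : 64 37 bd
[5] 0x00->0x19 len=7 : 16 b7 51 93 64 37 bd
query mem[0x10]=0x84, mem[0x19]=0x16, mem[0x1b]=0x51, mem[0x05]=0x37

MEM[0x10,0x19,0x1b,0x05] = 84 16 51 37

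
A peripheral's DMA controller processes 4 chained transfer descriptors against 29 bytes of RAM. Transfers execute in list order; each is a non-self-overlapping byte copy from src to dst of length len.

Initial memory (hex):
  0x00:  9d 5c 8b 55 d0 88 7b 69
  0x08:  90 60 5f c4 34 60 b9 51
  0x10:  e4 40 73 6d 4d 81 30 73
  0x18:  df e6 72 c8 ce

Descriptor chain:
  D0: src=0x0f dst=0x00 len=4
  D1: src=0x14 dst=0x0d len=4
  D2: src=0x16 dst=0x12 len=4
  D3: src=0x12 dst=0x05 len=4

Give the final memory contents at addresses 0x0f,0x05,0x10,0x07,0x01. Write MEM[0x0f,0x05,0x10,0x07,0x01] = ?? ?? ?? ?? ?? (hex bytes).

MEM[0x0f,0x05,0x10,0x07,0x01] = 30 30 73 df e4

D0: mem[0x00..0x03] <- [51 e4 40 73]
D1: mem[0x0d..0x10] <- [4d 81 30 73]
D2: mem[0x12..0x15] <- [30 73 df e6]
D3: mem[0x05..0x08] <- [30 73 df e6]
query mem[0x0f]=0x30, mem[0x05]=0x30, mem[0x10]=0x73, mem[0x07]=0xdf, mem[0x01]=0xe4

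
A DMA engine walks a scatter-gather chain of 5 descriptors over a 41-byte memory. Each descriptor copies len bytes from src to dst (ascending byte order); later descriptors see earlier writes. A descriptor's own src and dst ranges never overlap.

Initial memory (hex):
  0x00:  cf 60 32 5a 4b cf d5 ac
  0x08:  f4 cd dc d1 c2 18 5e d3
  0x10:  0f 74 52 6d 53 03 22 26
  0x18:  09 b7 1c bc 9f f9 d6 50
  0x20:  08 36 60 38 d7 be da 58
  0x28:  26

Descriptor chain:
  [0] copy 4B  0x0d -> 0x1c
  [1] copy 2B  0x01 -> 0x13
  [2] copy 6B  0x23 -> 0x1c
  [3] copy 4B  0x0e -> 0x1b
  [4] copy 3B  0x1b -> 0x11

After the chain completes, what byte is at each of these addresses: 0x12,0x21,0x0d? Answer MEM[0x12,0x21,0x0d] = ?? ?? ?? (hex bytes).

[0] 0x0d->0x1c len=4 : 18 5e d3 0f
[1] 0x01->0x13 len=2 : 60 32
[2] 0x23->0x1c len=6 : 38 d7 be da 58 26
[3] 0x0e->0x1b len=4 : 5e d3 0f 74
[4] 0x1b->0x11 len=3 : 5e d3 0f
query mem[0x12]=0xd3, mem[0x21]=0x26, mem[0x0d]=0x18

MEM[0x12,0x21,0x0d] = d3 26 18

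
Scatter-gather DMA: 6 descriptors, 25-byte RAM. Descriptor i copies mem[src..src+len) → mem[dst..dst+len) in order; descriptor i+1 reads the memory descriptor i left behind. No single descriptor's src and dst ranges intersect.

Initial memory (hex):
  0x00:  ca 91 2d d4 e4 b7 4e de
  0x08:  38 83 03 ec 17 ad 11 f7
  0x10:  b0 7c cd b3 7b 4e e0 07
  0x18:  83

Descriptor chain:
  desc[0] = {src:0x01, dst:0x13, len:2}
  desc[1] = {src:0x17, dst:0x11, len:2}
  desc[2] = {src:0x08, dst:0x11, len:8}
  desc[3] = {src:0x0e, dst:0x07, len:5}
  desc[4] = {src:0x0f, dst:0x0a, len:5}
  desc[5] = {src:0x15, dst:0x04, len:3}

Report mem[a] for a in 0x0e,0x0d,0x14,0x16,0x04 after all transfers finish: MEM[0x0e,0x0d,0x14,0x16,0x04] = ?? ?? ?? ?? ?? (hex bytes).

MEM[0x0e,0x0d,0x14,0x16,0x04] = 03 83 ec ad 17

D0: mem[0x13..0x14] <- [91 2d]
D1: mem[0x11..0x12] <- [07 83]
D2: mem[0x11..0x18] <- [38 83 03 ec 17 ad 11 f7]
D3: mem[0x07..0x0b] <- [11 f7 b0 38 83]
D4: mem[0x0a..0x0e] <- [f7 b0 38 83 03]
D5: mem[0x04..0x06] <- [17 ad 11]
query mem[0x0e]=0x03, mem[0x0d]=0x83, mem[0x14]=0xec, mem[0x16]=0xad, mem[0x04]=0x17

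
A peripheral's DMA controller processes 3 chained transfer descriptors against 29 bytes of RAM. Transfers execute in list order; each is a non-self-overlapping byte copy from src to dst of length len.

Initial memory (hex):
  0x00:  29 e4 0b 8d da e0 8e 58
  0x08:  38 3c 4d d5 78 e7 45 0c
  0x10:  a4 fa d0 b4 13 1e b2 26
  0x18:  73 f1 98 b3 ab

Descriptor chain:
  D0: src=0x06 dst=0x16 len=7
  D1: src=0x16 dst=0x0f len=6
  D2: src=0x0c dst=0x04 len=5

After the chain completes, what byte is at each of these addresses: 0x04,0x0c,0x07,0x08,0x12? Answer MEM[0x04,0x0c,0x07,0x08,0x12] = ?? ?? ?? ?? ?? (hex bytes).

MEM[0x04,0x0c,0x07,0x08,0x12] = 78 78 8e 58 3c

  after D0: wrote 7B at 0x16 = 8e58383c4dd578
  after D1: wrote 6B at 0x0f = 8e58383c4dd5
  after D2: wrote 5B at 0x04 = 78e7458e58
query mem[0x04]=0x78, mem[0x0c]=0x78, mem[0x07]=0x8e, mem[0x08]=0x58, mem[0x12]=0x3c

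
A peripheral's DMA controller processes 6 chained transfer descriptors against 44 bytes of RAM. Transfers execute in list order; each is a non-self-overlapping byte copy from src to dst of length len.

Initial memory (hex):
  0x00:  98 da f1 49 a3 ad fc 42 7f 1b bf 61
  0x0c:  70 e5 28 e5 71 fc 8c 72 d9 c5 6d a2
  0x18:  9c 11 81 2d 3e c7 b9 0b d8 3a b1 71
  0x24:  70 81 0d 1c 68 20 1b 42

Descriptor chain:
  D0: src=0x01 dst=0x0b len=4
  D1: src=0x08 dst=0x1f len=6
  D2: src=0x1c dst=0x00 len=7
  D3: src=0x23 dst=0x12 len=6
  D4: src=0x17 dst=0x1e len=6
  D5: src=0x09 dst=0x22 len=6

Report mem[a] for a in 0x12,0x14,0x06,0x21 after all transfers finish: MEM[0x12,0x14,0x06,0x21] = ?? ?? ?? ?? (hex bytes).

MEM[0x12,0x14,0x06,0x21] = f1 81 da 81

D0: mem[0x0b..0x0e] <- [da f1 49 a3]
D1: mem[0x1f..0x24] <- [7f 1b bf da f1 49]
D2: mem[0x00..0x06] <- [3e c7 b9 7f 1b bf da]
D3: mem[0x12..0x17] <- [f1 49 81 0d 1c 68]
D4: mem[0x1e..0x23] <- [68 9c 11 81 2d 3e]
D5: mem[0x22..0x27] <- [1b bf da f1 49 a3]
query mem[0x12]=0xf1, mem[0x14]=0x81, mem[0x06]=0xda, mem[0x21]=0x81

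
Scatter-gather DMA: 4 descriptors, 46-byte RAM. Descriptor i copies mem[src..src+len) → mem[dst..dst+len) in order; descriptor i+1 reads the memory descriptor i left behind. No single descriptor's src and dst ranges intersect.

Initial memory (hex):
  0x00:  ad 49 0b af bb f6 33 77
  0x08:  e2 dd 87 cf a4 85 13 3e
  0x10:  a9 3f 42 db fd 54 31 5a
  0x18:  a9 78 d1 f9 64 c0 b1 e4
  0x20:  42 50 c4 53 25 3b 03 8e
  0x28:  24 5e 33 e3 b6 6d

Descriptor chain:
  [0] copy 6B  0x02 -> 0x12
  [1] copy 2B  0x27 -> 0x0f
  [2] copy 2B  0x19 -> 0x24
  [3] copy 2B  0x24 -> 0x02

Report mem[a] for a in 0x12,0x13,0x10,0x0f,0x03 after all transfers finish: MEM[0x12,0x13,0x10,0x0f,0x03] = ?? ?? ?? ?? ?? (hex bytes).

MEM[0x12,0x13,0x10,0x0f,0x03] = 0b af 24 8e d1

#0 dst[0x12+6] := {0x0b,0xaf,0xbb,0xf6,0x33,0x77}
#1 dst[0x0f+2] := {0x8e,0x24}
#2 dst[0x24+2] := {0x78,0xd1}
#3 dst[0x02+2] := {0x78,0xd1}
query mem[0x12]=0x0b, mem[0x13]=0xaf, mem[0x10]=0x24, mem[0x0f]=0x8e, mem[0x03]=0xd1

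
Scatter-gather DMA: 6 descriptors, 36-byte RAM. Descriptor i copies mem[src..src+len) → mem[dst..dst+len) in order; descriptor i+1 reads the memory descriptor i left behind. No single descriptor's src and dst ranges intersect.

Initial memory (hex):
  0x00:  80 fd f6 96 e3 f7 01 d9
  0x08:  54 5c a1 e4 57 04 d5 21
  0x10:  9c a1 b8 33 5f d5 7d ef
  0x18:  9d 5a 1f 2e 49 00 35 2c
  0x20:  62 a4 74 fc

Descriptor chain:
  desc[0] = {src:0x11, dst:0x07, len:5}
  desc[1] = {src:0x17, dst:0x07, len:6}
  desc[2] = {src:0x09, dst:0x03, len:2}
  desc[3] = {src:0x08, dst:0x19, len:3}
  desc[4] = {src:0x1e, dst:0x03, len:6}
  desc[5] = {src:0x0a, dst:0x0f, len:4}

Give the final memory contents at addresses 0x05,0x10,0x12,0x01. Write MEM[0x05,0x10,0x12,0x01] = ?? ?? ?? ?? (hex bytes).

  after D0: wrote 5B at 0x07 = a1b8335fd5
  after D1: wrote 6B at 0x07 = ef9d5a1f2e49
  after D2: wrote 2B at 0x03 = 5a1f
  after D3: wrote 3B at 0x19 = 9d5a1f
  after D4: wrote 6B at 0x03 = 352c62a474fc
  after D5: wrote 4B at 0x0f = 1f2e4904
query mem[0x05]=0x62, mem[0x10]=0x2e, mem[0x12]=0x04, mem[0x01]=0xfd

MEM[0x05,0x10,0x12,0x01] = 62 2e 04 fd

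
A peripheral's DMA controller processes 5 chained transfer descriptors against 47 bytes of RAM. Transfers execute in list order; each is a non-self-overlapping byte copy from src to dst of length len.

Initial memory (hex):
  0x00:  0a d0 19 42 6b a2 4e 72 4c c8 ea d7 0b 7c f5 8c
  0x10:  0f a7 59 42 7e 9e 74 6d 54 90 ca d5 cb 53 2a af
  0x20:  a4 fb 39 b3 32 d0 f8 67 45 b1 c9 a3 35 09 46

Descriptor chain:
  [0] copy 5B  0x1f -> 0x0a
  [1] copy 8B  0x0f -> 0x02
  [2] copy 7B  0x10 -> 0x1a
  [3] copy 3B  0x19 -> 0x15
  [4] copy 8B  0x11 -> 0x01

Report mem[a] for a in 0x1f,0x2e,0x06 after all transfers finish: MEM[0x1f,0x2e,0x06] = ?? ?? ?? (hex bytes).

MEM[0x1f,0x2e,0x06] = 9e 46 0f

[0] 0x1f->0x0a len=5 : af a4 fb 39 b3
[1] 0x0f->0x02 len=8 : 8c 0f a7 59 42 7e 9e 74
[2] 0x10->0x1a len=7 : 0f a7 59 42 7e 9e 74
[3] 0x19->0x15 len=3 : 90 0f a7
[4] 0x11->0x01 len=8 : a7 59 42 7e 90 0f a7 54
query mem[0x1f]=0x9e, mem[0x2e]=0x46, mem[0x06]=0x0f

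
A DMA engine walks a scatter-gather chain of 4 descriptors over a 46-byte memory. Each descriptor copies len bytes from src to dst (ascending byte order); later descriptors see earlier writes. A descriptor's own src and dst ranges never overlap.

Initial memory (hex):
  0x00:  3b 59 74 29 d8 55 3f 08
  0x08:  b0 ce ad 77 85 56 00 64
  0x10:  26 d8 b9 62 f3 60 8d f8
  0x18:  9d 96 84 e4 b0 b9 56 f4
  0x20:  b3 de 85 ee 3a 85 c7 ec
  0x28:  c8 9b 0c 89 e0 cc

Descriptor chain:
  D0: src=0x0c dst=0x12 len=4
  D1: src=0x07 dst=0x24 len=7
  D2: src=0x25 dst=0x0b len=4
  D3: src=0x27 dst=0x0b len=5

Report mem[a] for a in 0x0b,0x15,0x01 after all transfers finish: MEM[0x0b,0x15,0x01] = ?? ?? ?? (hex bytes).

MEM[0x0b,0x15,0x01] = ad 64 59

  after D0: wrote 4B at 0x12 = 85560064
  after D1: wrote 7B at 0x24 = 08b0cead778556
  after D2: wrote 4B at 0x0b = b0cead77
  after D3: wrote 5B at 0x0b = ad77855689
query mem[0x0b]=0xad, mem[0x15]=0x64, mem[0x01]=0x59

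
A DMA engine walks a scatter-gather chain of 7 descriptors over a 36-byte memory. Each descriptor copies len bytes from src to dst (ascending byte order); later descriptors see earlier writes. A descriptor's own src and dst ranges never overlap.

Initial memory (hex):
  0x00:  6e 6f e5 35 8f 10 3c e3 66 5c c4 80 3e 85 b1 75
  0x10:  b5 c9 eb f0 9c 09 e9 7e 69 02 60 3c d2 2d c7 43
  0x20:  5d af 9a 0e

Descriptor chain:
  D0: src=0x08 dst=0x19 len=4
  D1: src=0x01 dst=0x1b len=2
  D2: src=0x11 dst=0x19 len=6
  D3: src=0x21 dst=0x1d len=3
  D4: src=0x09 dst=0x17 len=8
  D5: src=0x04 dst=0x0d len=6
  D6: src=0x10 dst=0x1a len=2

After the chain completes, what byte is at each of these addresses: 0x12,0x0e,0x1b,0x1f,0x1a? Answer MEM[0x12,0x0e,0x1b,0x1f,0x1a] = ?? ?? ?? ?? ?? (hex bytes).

  after D0: wrote 4B at 0x19 = 665cc480
  after D1: wrote 2B at 0x1b = 6fe5
  after D2: wrote 6B at 0x19 = c9ebf09c09e9
  after D3: wrote 3B at 0x1d = af9a0e
  after D4: wrote 8B at 0x17 = 5cc4803e85b175b5
  after D5: wrote 6B at 0x0d = 8f103ce3665c
  after D6: wrote 2B at 0x1a = e366
query mem[0x12]=0x5c, mem[0x0e]=0x10, mem[0x1b]=0x66, mem[0x1f]=0x0e, mem[0x1a]=0xe3

MEM[0x12,0x0e,0x1b,0x1f,0x1a] = 5c 10 66 0e e3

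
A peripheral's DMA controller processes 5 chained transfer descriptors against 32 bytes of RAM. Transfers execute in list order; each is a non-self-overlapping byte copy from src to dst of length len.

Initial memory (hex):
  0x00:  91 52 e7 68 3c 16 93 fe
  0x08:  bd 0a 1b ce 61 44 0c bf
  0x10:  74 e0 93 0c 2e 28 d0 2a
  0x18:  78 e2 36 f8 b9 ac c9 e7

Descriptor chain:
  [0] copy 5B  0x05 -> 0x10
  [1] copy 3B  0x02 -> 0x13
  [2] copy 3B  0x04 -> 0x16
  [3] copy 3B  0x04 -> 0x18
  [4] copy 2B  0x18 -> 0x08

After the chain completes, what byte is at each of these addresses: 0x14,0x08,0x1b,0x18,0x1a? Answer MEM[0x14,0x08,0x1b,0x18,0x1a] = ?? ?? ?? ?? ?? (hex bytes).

MEM[0x14,0x08,0x1b,0x18,0x1a] = 68 3c f8 3c 93

[0] 0x05->0x10 len=5 : 16 93 fe bd 0a
[1] 0x02->0x13 len=3 : e7 68 3c
[2] 0x04->0x16 len=3 : 3c 16 93
[3] 0x04->0x18 len=3 : 3c 16 93
[4] 0x18->0x08 len=2 : 3c 16
query mem[0x14]=0x68, mem[0x08]=0x3c, mem[0x1b]=0xf8, mem[0x18]=0x3c, mem[0x1a]=0x93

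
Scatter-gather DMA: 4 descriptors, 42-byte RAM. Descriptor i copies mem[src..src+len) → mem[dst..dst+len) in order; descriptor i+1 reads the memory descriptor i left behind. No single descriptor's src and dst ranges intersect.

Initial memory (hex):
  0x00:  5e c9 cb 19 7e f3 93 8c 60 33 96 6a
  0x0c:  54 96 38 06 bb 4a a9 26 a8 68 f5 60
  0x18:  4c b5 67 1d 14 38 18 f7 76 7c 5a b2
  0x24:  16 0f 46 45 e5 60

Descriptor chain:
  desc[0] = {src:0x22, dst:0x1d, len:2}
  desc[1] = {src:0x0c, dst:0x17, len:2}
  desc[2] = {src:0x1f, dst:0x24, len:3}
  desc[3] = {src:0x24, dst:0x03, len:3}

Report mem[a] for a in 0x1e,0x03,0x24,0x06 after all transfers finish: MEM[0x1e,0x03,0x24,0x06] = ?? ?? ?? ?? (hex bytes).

  after D0: wrote 2B at 0x1d = 5ab2
  after D1: wrote 2B at 0x17 = 5496
  after D2: wrote 3B at 0x24 = f7767c
  after D3: wrote 3B at 0x03 = f7767c
query mem[0x1e]=0xb2, mem[0x03]=0xf7, mem[0x24]=0xf7, mem[0x06]=0x93

MEM[0x1e,0x03,0x24,0x06] = b2 f7 f7 93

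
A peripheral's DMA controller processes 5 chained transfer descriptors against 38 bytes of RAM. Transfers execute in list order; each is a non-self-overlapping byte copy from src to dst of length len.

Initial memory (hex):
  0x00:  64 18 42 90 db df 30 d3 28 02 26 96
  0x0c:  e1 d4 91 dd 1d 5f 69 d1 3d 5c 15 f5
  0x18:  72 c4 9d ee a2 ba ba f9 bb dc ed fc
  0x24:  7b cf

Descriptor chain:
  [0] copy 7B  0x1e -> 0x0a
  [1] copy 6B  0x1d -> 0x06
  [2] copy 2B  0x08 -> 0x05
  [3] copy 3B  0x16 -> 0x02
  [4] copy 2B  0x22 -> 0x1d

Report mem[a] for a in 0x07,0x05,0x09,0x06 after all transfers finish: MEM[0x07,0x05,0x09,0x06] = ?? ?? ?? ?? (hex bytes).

[0] 0x1e->0x0a len=7 : ba f9 bb dc ed fc 7b
[1] 0x1d->0x06 len=6 : ba ba f9 bb dc ed
[2] 0x08->0x05 len=2 : f9 bb
[3] 0x16->0x02 len=3 : 15 f5 72
[4] 0x22->0x1d len=2 : ed fc
query mem[0x07]=0xba, mem[0x05]=0xf9, mem[0x09]=0xbb, mem[0x06]=0xbb

MEM[0x07,0x05,0x09,0x06] = ba f9 bb bb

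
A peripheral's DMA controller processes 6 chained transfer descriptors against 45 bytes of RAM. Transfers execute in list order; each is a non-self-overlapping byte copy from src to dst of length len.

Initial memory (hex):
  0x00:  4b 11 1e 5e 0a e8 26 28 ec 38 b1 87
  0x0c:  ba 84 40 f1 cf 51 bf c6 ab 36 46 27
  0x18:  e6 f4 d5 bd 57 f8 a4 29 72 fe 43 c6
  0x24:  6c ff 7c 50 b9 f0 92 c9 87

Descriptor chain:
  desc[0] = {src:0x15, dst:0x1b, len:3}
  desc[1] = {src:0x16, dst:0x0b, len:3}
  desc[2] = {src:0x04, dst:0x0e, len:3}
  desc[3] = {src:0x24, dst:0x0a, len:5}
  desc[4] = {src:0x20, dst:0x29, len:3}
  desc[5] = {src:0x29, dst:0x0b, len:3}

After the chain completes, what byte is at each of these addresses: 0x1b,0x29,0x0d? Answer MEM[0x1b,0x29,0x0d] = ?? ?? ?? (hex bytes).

  after D0: wrote 3B at 0x1b = 364627
  after D1: wrote 3B at 0x0b = 4627e6
  after D2: wrote 3B at 0x0e = 0ae826
  after D3: wrote 5B at 0x0a = 6cff7c50b9
  after D4: wrote 3B at 0x29 = 72fe43
  after D5: wrote 3B at 0x0b = 72fe43
query mem[0x1b]=0x36, mem[0x29]=0x72, mem[0x0d]=0x43

MEM[0x1b,0x29,0x0d] = 36 72 43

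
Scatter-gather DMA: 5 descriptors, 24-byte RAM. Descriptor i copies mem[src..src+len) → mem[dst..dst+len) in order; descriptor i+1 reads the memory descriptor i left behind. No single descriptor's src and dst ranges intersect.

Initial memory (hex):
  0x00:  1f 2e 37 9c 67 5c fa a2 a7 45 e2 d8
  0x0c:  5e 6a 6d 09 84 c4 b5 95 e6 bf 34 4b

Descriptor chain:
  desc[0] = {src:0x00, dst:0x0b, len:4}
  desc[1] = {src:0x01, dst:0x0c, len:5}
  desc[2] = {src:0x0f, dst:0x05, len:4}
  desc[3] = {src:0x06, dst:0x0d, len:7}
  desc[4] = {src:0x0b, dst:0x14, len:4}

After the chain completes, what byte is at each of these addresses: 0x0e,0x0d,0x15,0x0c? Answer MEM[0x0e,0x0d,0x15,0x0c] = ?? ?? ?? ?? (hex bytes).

MEM[0x0e,0x0d,0x15,0x0c] = c4 5c 2e 2e

#0 dst[0x0b+4] := {0x1f,0x2e,0x37,0x9c}
#1 dst[0x0c+5] := {0x2e,0x37,0x9c,0x67,0x5c}
#2 dst[0x05+4] := {0x67,0x5c,0xc4,0xb5}
#3 dst[0x0d+7] := {0x5c,0xc4,0xb5,0x45,0xe2,0x1f,0x2e}
#4 dst[0x14+4] := {0x1f,0x2e,0x5c,0xc4}
query mem[0x0e]=0xc4, mem[0x0d]=0x5c, mem[0x15]=0x2e, mem[0x0c]=0x2e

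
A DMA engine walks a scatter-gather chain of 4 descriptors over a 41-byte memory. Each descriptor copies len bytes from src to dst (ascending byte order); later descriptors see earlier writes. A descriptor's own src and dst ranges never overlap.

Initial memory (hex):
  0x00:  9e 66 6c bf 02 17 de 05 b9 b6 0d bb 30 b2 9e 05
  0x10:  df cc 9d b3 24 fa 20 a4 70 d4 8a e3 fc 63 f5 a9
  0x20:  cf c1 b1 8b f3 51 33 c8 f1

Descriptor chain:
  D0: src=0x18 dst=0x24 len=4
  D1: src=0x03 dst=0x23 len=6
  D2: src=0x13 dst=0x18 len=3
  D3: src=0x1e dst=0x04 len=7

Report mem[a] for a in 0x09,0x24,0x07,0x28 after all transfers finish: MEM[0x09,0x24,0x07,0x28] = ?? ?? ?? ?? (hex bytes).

MEM[0x09,0x24,0x07,0x28] = bf 02 c1 b9

D0: mem[0x24..0x27] <- [70 d4 8a e3]
D1: mem[0x23..0x28] <- [bf 02 17 de 05 b9]
D2: mem[0x18..0x1a] <- [b3 24 fa]
D3: mem[0x04..0x0a] <- [f5 a9 cf c1 b1 bf 02]
query mem[0x09]=0xbf, mem[0x24]=0x02, mem[0x07]=0xc1, mem[0x28]=0xb9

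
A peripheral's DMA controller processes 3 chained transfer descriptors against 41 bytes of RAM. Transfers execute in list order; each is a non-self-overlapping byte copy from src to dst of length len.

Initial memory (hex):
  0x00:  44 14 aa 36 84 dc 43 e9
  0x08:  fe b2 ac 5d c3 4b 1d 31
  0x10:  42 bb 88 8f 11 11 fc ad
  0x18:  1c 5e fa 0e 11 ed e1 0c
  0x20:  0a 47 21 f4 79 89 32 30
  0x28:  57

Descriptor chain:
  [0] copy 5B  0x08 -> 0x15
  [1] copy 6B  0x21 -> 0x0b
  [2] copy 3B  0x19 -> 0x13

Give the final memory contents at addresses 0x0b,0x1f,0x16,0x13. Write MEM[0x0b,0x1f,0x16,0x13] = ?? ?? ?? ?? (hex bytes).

D0: mem[0x15..0x19] <- [fe b2 ac 5d c3]
D1: mem[0x0b..0x10] <- [47 21 f4 79 89 32]
D2: mem[0x13..0x15] <- [c3 fa 0e]
query mem[0x0b]=0x47, mem[0x1f]=0x0c, mem[0x16]=0xb2, mem[0x13]=0xc3

MEM[0x0b,0x1f,0x16,0x13] = 47 0c b2 c3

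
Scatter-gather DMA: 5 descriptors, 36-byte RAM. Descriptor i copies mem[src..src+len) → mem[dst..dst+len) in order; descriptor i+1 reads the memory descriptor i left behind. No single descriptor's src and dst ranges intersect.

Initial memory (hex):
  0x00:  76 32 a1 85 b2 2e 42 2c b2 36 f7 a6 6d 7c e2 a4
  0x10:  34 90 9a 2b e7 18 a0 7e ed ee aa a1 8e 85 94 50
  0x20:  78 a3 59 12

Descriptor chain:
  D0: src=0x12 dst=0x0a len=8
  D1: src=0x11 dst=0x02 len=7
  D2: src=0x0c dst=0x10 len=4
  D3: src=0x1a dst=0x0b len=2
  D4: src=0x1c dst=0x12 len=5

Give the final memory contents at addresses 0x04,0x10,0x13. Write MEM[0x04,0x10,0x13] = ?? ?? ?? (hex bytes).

  after D0: wrote 8B at 0x0a = 9a2be718a07eedee
  after D1: wrote 7B at 0x02 = ee9a2be718a07e
  after D2: wrote 4B at 0x10 = e718a07e
  after D3: wrote 2B at 0x0b = aaa1
  after D4: wrote 5B at 0x12 = 8e85945078
query mem[0x04]=0x2b, mem[0x10]=0xe7, mem[0x13]=0x85

MEM[0x04,0x10,0x13] = 2b e7 85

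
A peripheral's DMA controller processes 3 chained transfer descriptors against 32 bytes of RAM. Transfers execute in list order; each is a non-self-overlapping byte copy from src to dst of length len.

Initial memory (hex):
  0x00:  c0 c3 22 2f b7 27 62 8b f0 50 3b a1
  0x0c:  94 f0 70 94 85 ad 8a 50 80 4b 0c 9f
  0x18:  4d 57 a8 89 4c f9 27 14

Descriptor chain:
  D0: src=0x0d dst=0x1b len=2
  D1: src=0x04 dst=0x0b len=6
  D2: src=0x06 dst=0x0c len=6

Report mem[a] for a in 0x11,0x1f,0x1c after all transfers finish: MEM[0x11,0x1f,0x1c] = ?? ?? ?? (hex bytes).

MEM[0x11,0x1f,0x1c] = b7 14 70

#0 dst[0x1b+2] := {0xf0,0x70}
#1 dst[0x0b+6] := {0xb7,0x27,0x62,0x8b,0xf0,0x50}
#2 dst[0x0c+6] := {0x62,0x8b,0xf0,0x50,0x3b,0xb7}
query mem[0x11]=0xb7, mem[0x1f]=0x14, mem[0x1c]=0x70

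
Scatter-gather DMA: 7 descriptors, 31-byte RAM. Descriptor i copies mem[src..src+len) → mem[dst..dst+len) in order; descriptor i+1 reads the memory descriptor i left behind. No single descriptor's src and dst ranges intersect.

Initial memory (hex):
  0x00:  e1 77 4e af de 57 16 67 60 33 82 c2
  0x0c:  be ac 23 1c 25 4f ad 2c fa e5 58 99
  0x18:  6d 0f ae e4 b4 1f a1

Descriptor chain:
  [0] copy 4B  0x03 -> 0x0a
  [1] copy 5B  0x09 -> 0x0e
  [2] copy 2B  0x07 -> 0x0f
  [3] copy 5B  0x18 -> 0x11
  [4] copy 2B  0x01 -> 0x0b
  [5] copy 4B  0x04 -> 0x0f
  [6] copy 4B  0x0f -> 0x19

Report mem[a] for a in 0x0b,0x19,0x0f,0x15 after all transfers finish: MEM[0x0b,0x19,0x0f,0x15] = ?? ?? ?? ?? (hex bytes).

[0] 0x03->0x0a len=4 : af de 57 16
[1] 0x09->0x0e len=5 : 33 af de 57 16
[2] 0x07->0x0f len=2 : 67 60
[3] 0x18->0x11 len=5 : 6d 0f ae e4 b4
[4] 0x01->0x0b len=2 : 77 4e
[5] 0x04->0x0f len=4 : de 57 16 67
[6] 0x0f->0x19 len=4 : de 57 16 67
query mem[0x0b]=0x77, mem[0x19]=0xde, mem[0x0f]=0xde, mem[0x15]=0xb4

MEM[0x0b,0x19,0x0f,0x15] = 77 de de b4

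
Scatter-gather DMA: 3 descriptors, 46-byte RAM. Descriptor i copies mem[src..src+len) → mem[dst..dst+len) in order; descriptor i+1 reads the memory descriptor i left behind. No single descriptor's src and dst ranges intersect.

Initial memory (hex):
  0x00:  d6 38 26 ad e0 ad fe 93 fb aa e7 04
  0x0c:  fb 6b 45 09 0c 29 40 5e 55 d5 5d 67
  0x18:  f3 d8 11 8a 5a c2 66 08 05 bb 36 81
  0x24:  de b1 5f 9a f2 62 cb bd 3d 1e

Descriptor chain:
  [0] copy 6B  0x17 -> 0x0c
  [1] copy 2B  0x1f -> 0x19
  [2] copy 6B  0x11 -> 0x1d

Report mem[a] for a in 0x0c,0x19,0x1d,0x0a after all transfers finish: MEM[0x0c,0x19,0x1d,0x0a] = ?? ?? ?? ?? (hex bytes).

#0 dst[0x0c+6] := {0x67,0xf3,0xd8,0x11,0x8a,0x5a}
#1 dst[0x19+2] := {0x08,0x05}
#2 dst[0x1d+6] := {0x5a,0x40,0x5e,0x55,0xd5,0x5d}
query mem[0x0c]=0x67, mem[0x19]=0x08, mem[0x1d]=0x5a, mem[0x0a]=0xe7

MEM[0x0c,0x19,0x1d,0x0a] = 67 08 5a e7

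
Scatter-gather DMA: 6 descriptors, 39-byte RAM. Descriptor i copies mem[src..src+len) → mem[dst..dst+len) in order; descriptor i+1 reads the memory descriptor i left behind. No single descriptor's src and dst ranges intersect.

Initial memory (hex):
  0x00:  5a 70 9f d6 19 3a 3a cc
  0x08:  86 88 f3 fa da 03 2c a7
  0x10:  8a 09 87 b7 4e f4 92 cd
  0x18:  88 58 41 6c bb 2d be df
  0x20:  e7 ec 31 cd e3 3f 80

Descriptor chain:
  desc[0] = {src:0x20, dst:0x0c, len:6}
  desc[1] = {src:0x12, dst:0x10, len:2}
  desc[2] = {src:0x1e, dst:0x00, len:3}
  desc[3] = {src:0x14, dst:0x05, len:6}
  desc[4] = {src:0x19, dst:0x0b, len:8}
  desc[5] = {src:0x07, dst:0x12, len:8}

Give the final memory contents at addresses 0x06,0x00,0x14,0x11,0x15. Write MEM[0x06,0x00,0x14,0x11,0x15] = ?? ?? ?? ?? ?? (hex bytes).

D0: mem[0x0c..0x11] <- [e7 ec 31 cd e3 3f]
D1: mem[0x10..0x11] <- [87 b7]
D2: mem[0x00..0x02] <- [be df e7]
D3: mem[0x05..0x0a] <- [4e f4 92 cd 88 58]
D4: mem[0x0b..0x12] <- [58 41 6c bb 2d be df e7]
D5: mem[0x12..0x19] <- [92 cd 88 58 58 41 6c bb]
query mem[0x06]=0xf4, mem[0x00]=0xbe, mem[0x14]=0x88, mem[0x11]=0xdf, mem[0x15]=0x58

MEM[0x06,0x00,0x14,0x11,0x15] = f4 be 88 df 58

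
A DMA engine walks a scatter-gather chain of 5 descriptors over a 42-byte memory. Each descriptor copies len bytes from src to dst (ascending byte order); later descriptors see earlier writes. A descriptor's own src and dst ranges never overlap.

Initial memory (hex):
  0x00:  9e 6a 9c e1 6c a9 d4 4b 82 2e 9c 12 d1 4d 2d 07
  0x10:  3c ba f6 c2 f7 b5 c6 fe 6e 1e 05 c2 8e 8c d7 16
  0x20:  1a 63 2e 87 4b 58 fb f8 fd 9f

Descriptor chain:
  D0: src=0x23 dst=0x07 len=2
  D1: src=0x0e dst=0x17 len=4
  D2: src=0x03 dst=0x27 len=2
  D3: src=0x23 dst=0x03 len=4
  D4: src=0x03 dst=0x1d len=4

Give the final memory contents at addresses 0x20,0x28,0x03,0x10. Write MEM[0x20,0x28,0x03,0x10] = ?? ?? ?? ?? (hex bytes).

MEM[0x20,0x28,0x03,0x10] = fb 6c 87 3c

D0: mem[0x07..0x08] <- [87 4b]
D1: mem[0x17..0x1a] <- [2d 07 3c ba]
D2: mem[0x27..0x28] <- [e1 6c]
D3: mem[0x03..0x06] <- [87 4b 58 fb]
D4: mem[0x1d..0x20] <- [87 4b 58 fb]
query mem[0x20]=0xfb, mem[0x28]=0x6c, mem[0x03]=0x87, mem[0x10]=0x3c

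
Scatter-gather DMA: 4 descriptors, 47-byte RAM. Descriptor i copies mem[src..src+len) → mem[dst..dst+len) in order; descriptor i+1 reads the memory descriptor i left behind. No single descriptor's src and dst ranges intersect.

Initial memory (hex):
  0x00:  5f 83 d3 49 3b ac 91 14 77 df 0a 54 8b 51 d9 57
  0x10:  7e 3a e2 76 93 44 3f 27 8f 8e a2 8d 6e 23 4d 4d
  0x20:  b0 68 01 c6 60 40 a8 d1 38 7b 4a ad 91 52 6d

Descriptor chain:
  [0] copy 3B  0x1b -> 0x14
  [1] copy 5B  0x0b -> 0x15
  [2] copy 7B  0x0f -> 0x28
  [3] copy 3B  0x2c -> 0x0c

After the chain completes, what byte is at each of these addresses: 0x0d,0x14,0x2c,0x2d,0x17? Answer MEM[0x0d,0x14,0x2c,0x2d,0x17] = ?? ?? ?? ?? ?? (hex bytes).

#0 dst[0x14+3] := {0x8d,0x6e,0x23}
#1 dst[0x15+5] := {0x54,0x8b,0x51,0xd9,0x57}
#2 dst[0x28+7] := {0x57,0x7e,0x3a,0xe2,0x76,0x8d,0x54}
#3 dst[0x0c+3] := {0x76,0x8d,0x54}
query mem[0x0d]=0x8d, mem[0x14]=0x8d, mem[0x2c]=0x76, mem[0x2d]=0x8d, mem[0x17]=0x51

MEM[0x0d,0x14,0x2c,0x2d,0x17] = 8d 8d 76 8d 51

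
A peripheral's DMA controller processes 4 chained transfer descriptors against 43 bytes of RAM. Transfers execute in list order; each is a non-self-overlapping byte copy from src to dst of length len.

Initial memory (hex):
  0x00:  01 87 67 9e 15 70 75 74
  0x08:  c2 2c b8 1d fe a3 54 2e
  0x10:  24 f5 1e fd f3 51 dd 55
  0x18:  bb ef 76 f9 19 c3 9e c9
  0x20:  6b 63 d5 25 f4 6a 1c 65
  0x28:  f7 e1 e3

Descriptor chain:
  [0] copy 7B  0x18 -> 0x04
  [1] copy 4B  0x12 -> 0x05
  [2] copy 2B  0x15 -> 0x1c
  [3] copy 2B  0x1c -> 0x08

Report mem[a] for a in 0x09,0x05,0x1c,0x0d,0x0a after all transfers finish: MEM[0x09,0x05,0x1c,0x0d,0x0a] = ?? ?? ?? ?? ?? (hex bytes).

  after D0: wrote 7B at 0x04 = bbef76f919c39e
  after D1: wrote 4B at 0x05 = 1efdf351
  after D2: wrote 2B at 0x1c = 51dd
  after D3: wrote 2B at 0x08 = 51dd
query mem[0x09]=0xdd, mem[0x05]=0x1e, mem[0x1c]=0x51, mem[0x0d]=0xa3, mem[0x0a]=0x9e

MEM[0x09,0x05,0x1c,0x0d,0x0a] = dd 1e 51 a3 9e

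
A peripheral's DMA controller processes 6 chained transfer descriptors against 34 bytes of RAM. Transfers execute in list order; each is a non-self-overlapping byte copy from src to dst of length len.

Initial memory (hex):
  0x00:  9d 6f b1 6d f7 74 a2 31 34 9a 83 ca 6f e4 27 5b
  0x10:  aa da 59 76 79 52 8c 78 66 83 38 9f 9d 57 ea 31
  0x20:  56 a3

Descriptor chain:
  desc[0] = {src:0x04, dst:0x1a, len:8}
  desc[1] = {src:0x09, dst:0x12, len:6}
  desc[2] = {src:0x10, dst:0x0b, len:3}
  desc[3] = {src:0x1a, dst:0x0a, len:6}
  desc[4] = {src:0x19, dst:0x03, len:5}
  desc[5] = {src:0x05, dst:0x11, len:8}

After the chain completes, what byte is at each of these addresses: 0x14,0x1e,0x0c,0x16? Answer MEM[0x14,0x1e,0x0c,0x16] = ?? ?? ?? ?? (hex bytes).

MEM[0x14,0x1e,0x0c,0x16] = 34 34 a2 f7

#0 dst[0x1a+8] := {0xf7,0x74,0xa2,0x31,0x34,0x9a,0x83,0xca}
#1 dst[0x12+6] := {0x9a,0x83,0xca,0x6f,0xe4,0x27}
#2 dst[0x0b+3] := {0xaa,0xda,0x9a}
#3 dst[0x0a+6] := {0xf7,0x74,0xa2,0x31,0x34,0x9a}
#4 dst[0x03+5] := {0x83,0xf7,0x74,0xa2,0x31}
#5 dst[0x11+8] := {0x74,0xa2,0x31,0x34,0x9a,0xf7,0x74,0xa2}
query mem[0x14]=0x34, mem[0x1e]=0x34, mem[0x0c]=0xa2, mem[0x16]=0xf7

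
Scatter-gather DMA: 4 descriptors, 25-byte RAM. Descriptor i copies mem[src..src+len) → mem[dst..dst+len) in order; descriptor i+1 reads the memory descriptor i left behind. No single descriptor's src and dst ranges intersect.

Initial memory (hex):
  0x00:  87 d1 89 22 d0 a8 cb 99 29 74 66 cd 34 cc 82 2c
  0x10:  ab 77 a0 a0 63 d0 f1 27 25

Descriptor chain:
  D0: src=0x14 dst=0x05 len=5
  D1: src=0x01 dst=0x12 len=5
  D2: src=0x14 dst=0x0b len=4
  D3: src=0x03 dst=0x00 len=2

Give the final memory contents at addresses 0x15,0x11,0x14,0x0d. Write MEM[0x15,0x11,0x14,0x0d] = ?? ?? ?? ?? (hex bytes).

#0 dst[0x05+5] := {0x63,0xd0,0xf1,0x27,0x25}
#1 dst[0x12+5] := {0xd1,0x89,0x22,0xd0,0x63}
#2 dst[0x0b+4] := {0x22,0xd0,0x63,0x27}
#3 dst[0x00+2] := {0x22,0xd0}
query mem[0x15]=0xd0, mem[0x11]=0x77, mem[0x14]=0x22, mem[0x0d]=0x63

MEM[0x15,0x11,0x14,0x0d] = d0 77 22 63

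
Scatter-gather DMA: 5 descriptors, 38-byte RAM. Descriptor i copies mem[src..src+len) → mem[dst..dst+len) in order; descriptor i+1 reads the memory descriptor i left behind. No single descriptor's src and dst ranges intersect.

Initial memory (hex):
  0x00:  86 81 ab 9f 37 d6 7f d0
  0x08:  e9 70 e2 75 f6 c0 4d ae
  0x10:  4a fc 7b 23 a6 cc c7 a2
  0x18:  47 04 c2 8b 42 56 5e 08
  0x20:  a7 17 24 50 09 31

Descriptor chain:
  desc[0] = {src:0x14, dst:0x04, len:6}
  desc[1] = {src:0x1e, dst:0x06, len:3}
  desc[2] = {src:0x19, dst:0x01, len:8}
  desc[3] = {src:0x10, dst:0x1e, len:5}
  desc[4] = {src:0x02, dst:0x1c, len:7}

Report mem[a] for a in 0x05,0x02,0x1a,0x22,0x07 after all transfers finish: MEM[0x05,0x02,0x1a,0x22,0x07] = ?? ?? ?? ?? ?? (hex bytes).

D0: mem[0x04..0x09] <- [a6 cc c7 a2 47 04]
D1: mem[0x06..0x08] <- [5e 08 a7]
D2: mem[0x01..0x08] <- [04 c2 8b 42 56 5e 08 a7]
D3: mem[0x1e..0x22] <- [4a fc 7b 23 a6]
D4: mem[0x1c..0x22] <- [c2 8b 42 56 5e 08 a7]
query mem[0x05]=0x56, mem[0x02]=0xc2, mem[0x1a]=0xc2, mem[0x22]=0xa7, mem[0x07]=0x08

MEM[0x05,0x02,0x1a,0x22,0x07] = 56 c2 c2 a7 08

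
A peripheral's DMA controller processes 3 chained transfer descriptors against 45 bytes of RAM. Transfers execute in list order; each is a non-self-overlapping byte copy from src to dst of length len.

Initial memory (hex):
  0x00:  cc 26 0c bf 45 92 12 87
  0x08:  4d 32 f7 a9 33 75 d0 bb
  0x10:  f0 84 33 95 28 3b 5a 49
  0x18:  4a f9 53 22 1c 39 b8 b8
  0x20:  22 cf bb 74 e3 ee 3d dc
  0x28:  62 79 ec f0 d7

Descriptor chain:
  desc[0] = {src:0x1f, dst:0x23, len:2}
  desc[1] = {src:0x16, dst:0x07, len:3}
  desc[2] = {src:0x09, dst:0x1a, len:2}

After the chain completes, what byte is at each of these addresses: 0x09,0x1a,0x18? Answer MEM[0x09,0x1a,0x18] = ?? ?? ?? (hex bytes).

#0 dst[0x23+2] := {0xb8,0x22}
#1 dst[0x07+3] := {0x5a,0x49,0x4a}
#2 dst[0x1a+2] := {0x4a,0xf7}
query mem[0x09]=0x4a, mem[0x1a]=0x4a, mem[0x18]=0x4a

MEM[0x09,0x1a,0x18] = 4a 4a 4a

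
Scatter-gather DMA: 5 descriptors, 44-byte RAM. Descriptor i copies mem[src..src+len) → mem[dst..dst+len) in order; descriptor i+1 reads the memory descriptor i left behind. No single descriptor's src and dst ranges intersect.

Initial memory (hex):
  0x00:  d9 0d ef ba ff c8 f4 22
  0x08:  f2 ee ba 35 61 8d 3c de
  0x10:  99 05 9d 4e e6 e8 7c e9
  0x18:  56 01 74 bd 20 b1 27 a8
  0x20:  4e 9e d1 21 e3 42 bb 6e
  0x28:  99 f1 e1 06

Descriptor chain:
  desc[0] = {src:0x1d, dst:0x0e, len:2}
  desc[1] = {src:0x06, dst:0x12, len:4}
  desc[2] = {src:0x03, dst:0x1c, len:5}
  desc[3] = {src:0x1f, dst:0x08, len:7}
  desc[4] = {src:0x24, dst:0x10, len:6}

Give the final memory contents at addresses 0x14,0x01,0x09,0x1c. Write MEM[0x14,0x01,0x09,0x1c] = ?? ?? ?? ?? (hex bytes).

[0] 0x1d->0x0e len=2 : b1 27
[1] 0x06->0x12 len=4 : f4 22 f2 ee
[2] 0x03->0x1c len=5 : ba ff c8 f4 22
[3] 0x1f->0x08 len=7 : f4 22 9e d1 21 e3 42
[4] 0x24->0x10 len=6 : e3 42 bb 6e 99 f1
query mem[0x14]=0x99, mem[0x01]=0x0d, mem[0x09]=0x22, mem[0x1c]=0xba

MEM[0x14,0x01,0x09,0x1c] = 99 0d 22 ba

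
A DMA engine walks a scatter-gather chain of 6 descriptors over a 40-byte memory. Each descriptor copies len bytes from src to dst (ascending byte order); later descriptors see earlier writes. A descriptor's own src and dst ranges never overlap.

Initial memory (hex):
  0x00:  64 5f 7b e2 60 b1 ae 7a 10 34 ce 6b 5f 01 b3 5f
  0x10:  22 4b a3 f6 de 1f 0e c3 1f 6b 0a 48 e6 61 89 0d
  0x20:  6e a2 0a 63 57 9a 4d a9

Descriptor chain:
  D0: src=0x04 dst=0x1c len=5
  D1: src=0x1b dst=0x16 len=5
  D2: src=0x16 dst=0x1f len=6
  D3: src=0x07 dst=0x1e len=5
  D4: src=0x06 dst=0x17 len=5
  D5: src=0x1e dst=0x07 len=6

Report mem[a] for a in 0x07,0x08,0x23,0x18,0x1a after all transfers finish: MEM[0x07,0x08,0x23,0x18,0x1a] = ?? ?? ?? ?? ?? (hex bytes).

  after D0: wrote 5B at 0x1c = 60b1ae7a10
  after D1: wrote 5B at 0x16 = 4860b1ae7a
  after D2: wrote 6B at 0x1f = 4860b1ae7a48
  after D3: wrote 5B at 0x1e = 7a1034ce6b
  after D4: wrote 5B at 0x17 = ae7a1034ce
  after D5: wrote 6B at 0x07 = 7a1034ce6b7a
query mem[0x07]=0x7a, mem[0x08]=0x10, mem[0x23]=0x7a, mem[0x18]=0x7a, mem[0x1a]=0x34

MEM[0x07,0x08,0x23,0x18,0x1a] = 7a 10 7a 7a 34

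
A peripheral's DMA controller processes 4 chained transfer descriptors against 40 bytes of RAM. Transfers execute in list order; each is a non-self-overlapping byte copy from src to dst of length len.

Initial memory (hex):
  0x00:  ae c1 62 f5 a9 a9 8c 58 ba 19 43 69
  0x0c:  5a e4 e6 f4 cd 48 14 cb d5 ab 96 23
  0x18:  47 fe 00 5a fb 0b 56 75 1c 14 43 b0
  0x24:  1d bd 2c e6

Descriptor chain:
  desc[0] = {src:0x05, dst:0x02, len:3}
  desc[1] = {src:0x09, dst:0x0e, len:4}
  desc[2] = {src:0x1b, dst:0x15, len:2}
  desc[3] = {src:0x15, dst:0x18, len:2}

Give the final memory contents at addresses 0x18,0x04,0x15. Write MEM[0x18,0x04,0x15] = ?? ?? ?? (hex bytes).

MEM[0x18,0x04,0x15] = 5a 58 5a

D0: mem[0x02..0x04] <- [a9 8c 58]
D1: mem[0x0e..0x11] <- [19 43 69 5a]
D2: mem[0x15..0x16] <- [5a fb]
D3: mem[0x18..0x19] <- [5a fb]
query mem[0x18]=0x5a, mem[0x04]=0x58, mem[0x15]=0x5a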